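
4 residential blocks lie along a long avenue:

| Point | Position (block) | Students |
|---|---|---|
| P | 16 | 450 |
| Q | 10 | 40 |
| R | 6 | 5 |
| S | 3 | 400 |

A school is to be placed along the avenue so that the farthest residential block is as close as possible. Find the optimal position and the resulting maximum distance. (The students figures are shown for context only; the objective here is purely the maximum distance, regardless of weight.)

The 1-center on a line is the midpoint of the two extreme points: leftmost at 3, rightmost at 16.
Optimal location = (3 + 16)/2 = 9.5; maximum distance = (16 − 3)/2 = 6.5.

location 9.5, max distance 6.5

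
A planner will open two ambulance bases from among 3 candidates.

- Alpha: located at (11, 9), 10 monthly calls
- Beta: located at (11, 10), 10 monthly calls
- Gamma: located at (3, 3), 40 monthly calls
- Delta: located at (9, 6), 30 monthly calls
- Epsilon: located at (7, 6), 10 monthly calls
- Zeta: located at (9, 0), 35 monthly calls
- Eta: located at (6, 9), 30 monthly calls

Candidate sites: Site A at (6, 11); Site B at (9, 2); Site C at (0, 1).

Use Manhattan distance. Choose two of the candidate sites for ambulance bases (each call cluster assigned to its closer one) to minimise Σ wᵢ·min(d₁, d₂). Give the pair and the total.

Evaluate every pair (each demand assigned to the nearer of the two):
  {Site A, Site B}: total = 720
  {Site B, Site C}: total = 940
  {Site A, Site C}: total = 1040
Best pair: {Site A, Site B} with total 720.

{Site A, Site B}, total 720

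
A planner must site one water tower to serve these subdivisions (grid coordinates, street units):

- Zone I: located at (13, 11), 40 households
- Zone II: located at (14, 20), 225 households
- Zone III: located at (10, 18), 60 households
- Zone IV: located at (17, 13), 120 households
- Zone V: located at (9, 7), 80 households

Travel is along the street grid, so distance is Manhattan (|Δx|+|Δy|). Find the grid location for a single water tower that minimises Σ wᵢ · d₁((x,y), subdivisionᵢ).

Manhattan distance separates: Σwᵢ(|x−xᵢ|+|y−yᵢ|) = Σwᵢ|x−xᵢ| + Σwᵢ|y−yᵢ|, so x and y are optimised independently as 1-D weighted medians.
Total weight W = 525; half = 262.5.
x-coordinate, sorted with cumulative weight:
  x=9 (Zone V, w=80) cum 80
  x=10 (Zone III, w=60) cum 140
  x=13 (Zone I, w=40) cum 180
  x=14 (Zone II, w=225) cum 405  ← median
  x=17 (Zone IV, w=120) cum 525
⇒ x* = 14
y-coordinate, sorted with cumulative weight:
  y=7 (Zone V, w=80) cum 80
  y=11 (Zone I, w=40) cum 120
  y=13 (Zone IV, w=120) cum 240
  y=18 (Zone III, w=60) cum 300  ← median
  y=20 (Zone II, w=225) cum 525
⇒ y* = 18

(14, 18)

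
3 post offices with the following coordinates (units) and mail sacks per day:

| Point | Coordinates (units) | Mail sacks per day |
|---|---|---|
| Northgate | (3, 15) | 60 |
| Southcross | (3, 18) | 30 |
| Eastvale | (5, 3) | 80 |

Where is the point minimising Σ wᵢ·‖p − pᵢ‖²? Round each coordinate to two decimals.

The minimiser of Σwᵢ‖p−pᵢ‖² is the weighted centroid p* = (Σwᵢpᵢ)/(Σwᵢ).
Σwᵢ = 170.
Σwᵢxᵢ = 60·3 + 30·3 + 80·5 = 670.
Σwᵢyᵢ = 60·15 + 30·18 + 80·3 = 1680.
x* = 670/170 = 3.94, y* = 1680/170 = 9.88.

(3.94, 9.88)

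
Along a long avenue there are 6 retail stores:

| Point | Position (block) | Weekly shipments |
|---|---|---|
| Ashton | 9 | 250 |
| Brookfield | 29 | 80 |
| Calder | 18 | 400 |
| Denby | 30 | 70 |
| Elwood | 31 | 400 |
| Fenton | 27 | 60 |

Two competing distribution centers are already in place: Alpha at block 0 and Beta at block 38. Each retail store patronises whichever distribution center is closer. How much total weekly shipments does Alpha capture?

650

The indifferent point is the midpoint (0+38)/2 = 19; retail stores left of it (closer to Alpha at 0) go to Alpha, those right go to Beta.
  Ashton at 9 (w=250) → Alpha
  Calder at 18 (w=400) → Alpha
  Fenton at 27 (w=60) → Beta
  Brookfield at 29 (w=80) → Beta
  Denby at 30 (w=70) → Beta
  Elwood at 31 (w=400) → Beta
Alpha captures 650; Beta captures 610.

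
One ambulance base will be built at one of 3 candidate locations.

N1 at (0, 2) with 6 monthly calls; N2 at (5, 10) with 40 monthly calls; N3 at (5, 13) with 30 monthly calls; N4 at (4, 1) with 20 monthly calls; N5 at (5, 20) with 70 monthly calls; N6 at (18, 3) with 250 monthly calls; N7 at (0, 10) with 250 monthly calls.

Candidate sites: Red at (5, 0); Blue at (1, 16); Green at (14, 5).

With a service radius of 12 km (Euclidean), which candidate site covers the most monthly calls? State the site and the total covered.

Blue, covering 390

Coverage radius r = 12 km; a point is covered iff (Δx)²+(Δy)² ≤ 12² = 144.
  Red (5, 0): covers {N1, N2, N4, N7} → 316
  Blue (1, 16): covers {N2, N3, N5, N7} → 390
  Green (14, 5): covers {N2, N4, N6} → 310
Maximum coverage at Blue: 390 monthly calls.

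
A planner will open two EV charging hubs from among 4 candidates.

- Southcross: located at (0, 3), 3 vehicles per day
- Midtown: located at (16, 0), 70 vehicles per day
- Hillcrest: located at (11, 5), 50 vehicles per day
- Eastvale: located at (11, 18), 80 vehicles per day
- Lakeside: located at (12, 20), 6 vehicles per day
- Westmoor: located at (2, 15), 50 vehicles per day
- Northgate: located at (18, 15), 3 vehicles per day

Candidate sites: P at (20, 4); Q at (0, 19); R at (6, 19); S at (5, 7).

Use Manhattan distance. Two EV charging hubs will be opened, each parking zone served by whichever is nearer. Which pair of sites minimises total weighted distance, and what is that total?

{P, R}, total 2084

Evaluate every pair (each demand assigned to the nearer of the two):
  {P, R}: total = 2084
  {P, Q}: total = 2485
  {R, S}: total = 2657
  {P, S}: total = 3056
  {Q, S}: total = 3088
  {Q, R}: total = 3898
Best pair: {P, R} with total 2084.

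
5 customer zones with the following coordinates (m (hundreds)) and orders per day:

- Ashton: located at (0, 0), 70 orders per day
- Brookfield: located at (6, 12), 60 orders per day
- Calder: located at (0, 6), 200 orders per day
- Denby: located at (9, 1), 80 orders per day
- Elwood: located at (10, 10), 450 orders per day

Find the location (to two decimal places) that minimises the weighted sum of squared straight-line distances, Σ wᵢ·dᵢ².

(6.49, 7.56)

The minimiser of Σwᵢ‖p−pᵢ‖² is the weighted centroid p* = (Σwᵢpᵢ)/(Σwᵢ).
Σwᵢ = 860.
Σwᵢxᵢ = 70·0 + 60·6 + 200·0 + 80·9 + 450·10 = 5580.
Σwᵢyᵢ = 70·0 + 60·12 + 200·6 + 80·1 + 450·10 = 6500.
x* = 5580/860 = 6.49, y* = 6500/860 = 7.56.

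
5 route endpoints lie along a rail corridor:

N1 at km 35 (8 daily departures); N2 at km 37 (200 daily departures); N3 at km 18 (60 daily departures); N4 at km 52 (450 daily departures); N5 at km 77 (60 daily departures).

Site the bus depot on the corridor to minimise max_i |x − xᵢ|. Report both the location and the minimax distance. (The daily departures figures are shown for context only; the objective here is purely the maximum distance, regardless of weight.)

location 47.5, max distance 29.5

The 1-center on a line is the midpoint of the two extreme points: leftmost at 18, rightmost at 77.
Optimal location = (18 + 77)/2 = 47.5; maximum distance = (77 − 18)/2 = 29.5.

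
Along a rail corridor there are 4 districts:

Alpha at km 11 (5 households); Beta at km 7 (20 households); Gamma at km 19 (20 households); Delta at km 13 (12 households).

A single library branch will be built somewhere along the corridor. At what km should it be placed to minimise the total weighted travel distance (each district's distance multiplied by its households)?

x = 13

For a sum of weighted absolute distances on a line, the optimum is the weighted median (not the mean). Total weight W = 57; half-weight = 28.5.
Sort by position and accumulate weight:
  km 7 (Beta, w=20) → cum 20
  km 11 (Alpha, w=5) → cum 25
  km 13 (Delta, w=12) → cum 37  ≥ 28.5 → median here
  km 19 (Gamma, w=20) → cum 57
Optimal location: km 13.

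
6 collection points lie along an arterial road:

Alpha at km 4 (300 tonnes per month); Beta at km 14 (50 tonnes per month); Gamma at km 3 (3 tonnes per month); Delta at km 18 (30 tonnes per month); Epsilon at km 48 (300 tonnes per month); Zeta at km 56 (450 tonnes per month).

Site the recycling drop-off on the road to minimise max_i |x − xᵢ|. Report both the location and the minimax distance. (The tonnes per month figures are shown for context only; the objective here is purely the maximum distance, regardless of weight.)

The 1-center on a line is the midpoint of the two extreme points: leftmost at 3, rightmost at 56.
Optimal location = (3 + 56)/2 = 29.5; maximum distance = (56 − 3)/2 = 26.5.

location 29.5, max distance 26.5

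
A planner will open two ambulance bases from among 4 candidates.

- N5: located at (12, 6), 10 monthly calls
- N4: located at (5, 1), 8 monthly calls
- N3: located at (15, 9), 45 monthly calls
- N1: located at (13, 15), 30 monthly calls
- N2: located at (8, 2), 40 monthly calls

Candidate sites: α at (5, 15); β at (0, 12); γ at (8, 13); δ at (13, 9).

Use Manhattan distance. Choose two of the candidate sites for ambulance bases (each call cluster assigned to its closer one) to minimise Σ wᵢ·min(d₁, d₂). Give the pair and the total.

{γ, δ}, total 870

Evaluate every pair (each demand assigned to the nearer of the two):
  {γ, δ}: total = 870
  {α, δ}: total = 902
  {β, δ}: total = 918
  {α, γ}: total = 1367
  {β, γ}: total = 1375
  {α, β}: total = 1872
Best pair: {γ, δ} with total 870.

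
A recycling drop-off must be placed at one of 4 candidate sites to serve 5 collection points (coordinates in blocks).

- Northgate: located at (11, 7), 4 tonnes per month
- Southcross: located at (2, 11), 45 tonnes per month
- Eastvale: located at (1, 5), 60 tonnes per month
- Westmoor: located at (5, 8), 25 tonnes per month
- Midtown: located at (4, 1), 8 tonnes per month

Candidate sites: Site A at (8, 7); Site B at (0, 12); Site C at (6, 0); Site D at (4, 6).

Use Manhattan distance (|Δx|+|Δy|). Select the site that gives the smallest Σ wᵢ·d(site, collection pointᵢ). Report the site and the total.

Total weighted distance at each candidate:
  Site A (8, 7): total = 1182
  Site B (0, 12): total = 1024
  Site C (6, 0): total = 1572
  Site D (4, 6): total = 702
Minimum is at Site D with total 702 blocks.

Site D, total 702 blocks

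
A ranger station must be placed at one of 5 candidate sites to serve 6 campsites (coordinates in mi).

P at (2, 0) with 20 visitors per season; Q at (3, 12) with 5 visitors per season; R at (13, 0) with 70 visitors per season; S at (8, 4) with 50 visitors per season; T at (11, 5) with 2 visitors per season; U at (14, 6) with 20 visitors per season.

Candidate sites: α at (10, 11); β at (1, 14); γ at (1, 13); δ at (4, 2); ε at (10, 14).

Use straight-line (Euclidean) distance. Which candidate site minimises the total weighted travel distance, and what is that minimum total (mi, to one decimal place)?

δ, total 1206.4 mi

Total weighted distance at each candidate:
  α (10, 11): total = 1609.7
  β (1, 14): total = 2528.1
  γ (1, 13): total = 2401.4
  δ (4, 2): total = 1206.4
  ε (10, 14): total = 2068.0
Minimum is at δ with total 1206.4 mi.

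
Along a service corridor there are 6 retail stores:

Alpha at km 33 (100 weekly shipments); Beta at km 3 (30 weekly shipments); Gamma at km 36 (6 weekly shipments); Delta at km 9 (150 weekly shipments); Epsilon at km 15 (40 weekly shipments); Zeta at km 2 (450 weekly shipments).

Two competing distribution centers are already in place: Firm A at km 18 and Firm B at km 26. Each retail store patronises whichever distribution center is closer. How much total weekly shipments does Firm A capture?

670

The indifferent point is the midpoint (18+26)/2 = 22; retail stores left of it (closer to Firm A at 18) go to Firm A, those right go to Firm B.
  Zeta at 2 (w=450) → Firm A
  Beta at 3 (w=30) → Firm A
  Delta at 9 (w=150) → Firm A
  Epsilon at 15 (w=40) → Firm A
  Alpha at 33 (w=100) → Firm B
  Gamma at 36 (w=6) → Firm B
Firm A captures 670; Firm B captures 106.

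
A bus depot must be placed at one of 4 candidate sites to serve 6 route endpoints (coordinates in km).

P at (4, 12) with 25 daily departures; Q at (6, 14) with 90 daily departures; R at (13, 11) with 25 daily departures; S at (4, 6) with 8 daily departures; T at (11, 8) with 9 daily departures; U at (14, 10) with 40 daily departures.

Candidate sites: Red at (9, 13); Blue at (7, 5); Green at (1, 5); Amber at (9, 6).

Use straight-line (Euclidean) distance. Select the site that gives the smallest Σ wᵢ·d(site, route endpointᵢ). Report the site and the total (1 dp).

Red, total 874.4 km

Total weighted distance at each candidate:
  Red (9, 13): total = 874.4
  Blue (7, 5): total = 1631.9
  Green (1, 5): total = 2128.8
  Amber (9, 6): total = 1445.9
Minimum is at Red with total 874.4 km.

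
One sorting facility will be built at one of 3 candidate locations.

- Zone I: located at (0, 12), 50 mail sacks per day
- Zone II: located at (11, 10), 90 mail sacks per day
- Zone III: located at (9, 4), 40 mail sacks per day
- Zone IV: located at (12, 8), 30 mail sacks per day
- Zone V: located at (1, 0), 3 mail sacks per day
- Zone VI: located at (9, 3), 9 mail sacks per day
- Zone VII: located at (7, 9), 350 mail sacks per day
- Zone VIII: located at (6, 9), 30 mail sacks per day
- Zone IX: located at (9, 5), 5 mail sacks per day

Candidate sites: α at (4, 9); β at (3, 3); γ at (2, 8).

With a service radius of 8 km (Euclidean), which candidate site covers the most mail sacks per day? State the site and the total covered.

Coverage radius r = 8 km; a point is covered iff (Δx)²+(Δy)² ≤ 8² = 64.
  α (4, 9): covers {Zone I, Zone II, Zone III, Zone VI, Zone VII, Zone VIII, Zone IX} → 574
  β (3, 3): covers {Zone III, Zone V, Zone VI, Zone VII, Zone VIII, Zone IX} → 437
  γ (2, 8): covers {Zone I, Zone VII, Zone VIII, Zone IX} → 435
Maximum coverage at α: 574 mail sacks per day.

α, covering 574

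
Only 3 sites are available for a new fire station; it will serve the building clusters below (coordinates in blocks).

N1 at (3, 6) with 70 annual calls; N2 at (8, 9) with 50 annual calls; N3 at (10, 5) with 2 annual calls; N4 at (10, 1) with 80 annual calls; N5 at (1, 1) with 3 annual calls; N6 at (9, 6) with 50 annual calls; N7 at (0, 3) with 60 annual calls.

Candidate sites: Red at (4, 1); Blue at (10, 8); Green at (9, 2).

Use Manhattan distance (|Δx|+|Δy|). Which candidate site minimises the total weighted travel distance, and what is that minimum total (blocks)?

Green, total 2095 blocks

Total weighted distance at each candidate:
  Red (4, 1): total = 2389
  Blue (10, 8): total = 2444
  Green (9, 2): total = 2095
Minimum is at Green with total 2095 blocks.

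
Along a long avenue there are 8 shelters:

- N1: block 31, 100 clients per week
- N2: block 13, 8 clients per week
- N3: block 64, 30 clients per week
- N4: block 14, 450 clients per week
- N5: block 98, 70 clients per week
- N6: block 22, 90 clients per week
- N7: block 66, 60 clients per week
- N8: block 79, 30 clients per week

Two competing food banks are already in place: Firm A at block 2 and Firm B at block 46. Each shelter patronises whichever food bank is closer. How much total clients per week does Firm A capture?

548

The indifferent point is the midpoint (2+46)/2 = 24; shelters left of it (closer to Firm A at 2) go to Firm A, those right go to Firm B.
  N2 at 13 (w=8) → Firm A
  N4 at 14 (w=450) → Firm A
  N6 at 22 (w=90) → Firm A
  N1 at 31 (w=100) → Firm B
  N3 at 64 (w=30) → Firm B
  N7 at 66 (w=60) → Firm B
  N8 at 79 (w=30) → Firm B
  N5 at 98 (w=70) → Firm B
Firm A captures 548; Firm B captures 290.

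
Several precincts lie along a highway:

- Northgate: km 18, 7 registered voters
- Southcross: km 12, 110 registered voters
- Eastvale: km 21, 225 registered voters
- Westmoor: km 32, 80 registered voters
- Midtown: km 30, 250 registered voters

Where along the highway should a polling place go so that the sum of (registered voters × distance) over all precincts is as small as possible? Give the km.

x = 21

For a sum of weighted absolute distances on a line, the optimum is the weighted median (not the mean). Total weight W = 672; half-weight = 336.
Sort by position and accumulate weight:
  km 12 (Southcross, w=110) → cum 110
  km 18 (Northgate, w=7) → cum 117
  km 21 (Eastvale, w=225) → cum 342  ≥ 336 → median here
  km 30 (Midtown, w=250) → cum 592
  km 32 (Westmoor, w=80) → cum 672
Optimal location: km 21.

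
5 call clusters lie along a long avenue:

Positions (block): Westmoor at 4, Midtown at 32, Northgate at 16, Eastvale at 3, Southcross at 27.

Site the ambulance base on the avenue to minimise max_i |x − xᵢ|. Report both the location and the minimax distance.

The 1-center on a line is the midpoint of the two extreme points: leftmost at 3, rightmost at 32.
Optimal location = (3 + 32)/2 = 17.5; maximum distance = (32 − 3)/2 = 14.5.

location 17.5, max distance 14.5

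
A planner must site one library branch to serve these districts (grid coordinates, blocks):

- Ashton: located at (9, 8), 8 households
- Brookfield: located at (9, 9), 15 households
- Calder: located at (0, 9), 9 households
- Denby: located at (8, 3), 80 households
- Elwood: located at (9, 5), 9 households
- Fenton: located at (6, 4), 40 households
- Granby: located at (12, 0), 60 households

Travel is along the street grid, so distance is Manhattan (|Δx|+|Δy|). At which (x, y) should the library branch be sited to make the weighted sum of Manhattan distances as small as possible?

Manhattan distance separates: Σwᵢ(|x−xᵢ|+|y−yᵢ|) = Σwᵢ|x−xᵢ| + Σwᵢ|y−yᵢ|, so x and y are optimised independently as 1-D weighted medians.
Total weight W = 221; half = 110.5.
x-coordinate, sorted with cumulative weight:
  x=0 (Calder, w=9) cum 9
  x=6 (Fenton, w=40) cum 49
  x=8 (Denby, w=80) cum 129  ← median
  x=9 (Ashton, w=8) cum 137
  x=9 (Brookfield, w=15) cum 152
  x=9 (Elwood, w=9) cum 161
  x=12 (Granby, w=60) cum 221
⇒ x* = 8
y-coordinate, sorted with cumulative weight:
  y=0 (Granby, w=60) cum 60
  y=3 (Denby, w=80) cum 140  ← median
  y=4 (Fenton, w=40) cum 180
  y=5 (Elwood, w=9) cum 189
  y=8 (Ashton, w=8) cum 197
  y=9 (Brookfield, w=15) cum 212
  y=9 (Calder, w=9) cum 221
⇒ y* = 3

(8, 3)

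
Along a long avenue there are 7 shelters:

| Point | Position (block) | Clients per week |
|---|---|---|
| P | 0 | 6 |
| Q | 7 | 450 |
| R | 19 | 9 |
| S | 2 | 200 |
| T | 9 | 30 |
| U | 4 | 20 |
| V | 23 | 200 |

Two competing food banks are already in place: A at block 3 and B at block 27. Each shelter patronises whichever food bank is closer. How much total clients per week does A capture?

The indifferent point is the midpoint (3+27)/2 = 15; shelters left of it (closer to A at 3) go to A, those right go to B.
  P at 0 (w=6) → A
  S at 2 (w=200) → A
  U at 4 (w=20) → A
  Q at 7 (w=450) → A
  T at 9 (w=30) → A
  R at 19 (w=9) → B
  V at 23 (w=200) → B
A captures 706; B captures 209.

706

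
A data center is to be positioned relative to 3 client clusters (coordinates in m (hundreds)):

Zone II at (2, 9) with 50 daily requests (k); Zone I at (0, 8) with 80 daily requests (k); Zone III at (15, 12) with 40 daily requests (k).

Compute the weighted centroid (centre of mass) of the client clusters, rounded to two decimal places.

(4.12, 9.24)

The minimiser of Σwᵢ‖p−pᵢ‖² is the weighted centroid p* = (Σwᵢpᵢ)/(Σwᵢ).
Σwᵢ = 170.
Σwᵢxᵢ = 50·2 + 80·0 + 40·15 = 700.
Σwᵢyᵢ = 50·9 + 80·8 + 40·12 = 1570.
x* = 700/170 = 4.12, y* = 1570/170 = 9.24.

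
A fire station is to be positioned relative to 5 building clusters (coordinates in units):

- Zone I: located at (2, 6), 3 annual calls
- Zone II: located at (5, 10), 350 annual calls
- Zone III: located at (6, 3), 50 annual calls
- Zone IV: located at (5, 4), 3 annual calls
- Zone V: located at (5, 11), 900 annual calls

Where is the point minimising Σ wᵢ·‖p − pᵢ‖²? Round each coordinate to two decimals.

The minimiser of Σwᵢ‖p−pᵢ‖² is the weighted centroid p* = (Σwᵢpᵢ)/(Σwᵢ).
Σwᵢ = 1306.
Σwᵢxᵢ = 3·2 + 350·5 + 50·6 + 3·5 + 900·5 = 6571.
Σwᵢyᵢ = 3·6 + 350·10 + 50·3 + 3·4 + 900·11 = 13580.
x* = 6571/1306 = 5.03, y* = 13580/1306 = 10.40.

(5.03, 10.40)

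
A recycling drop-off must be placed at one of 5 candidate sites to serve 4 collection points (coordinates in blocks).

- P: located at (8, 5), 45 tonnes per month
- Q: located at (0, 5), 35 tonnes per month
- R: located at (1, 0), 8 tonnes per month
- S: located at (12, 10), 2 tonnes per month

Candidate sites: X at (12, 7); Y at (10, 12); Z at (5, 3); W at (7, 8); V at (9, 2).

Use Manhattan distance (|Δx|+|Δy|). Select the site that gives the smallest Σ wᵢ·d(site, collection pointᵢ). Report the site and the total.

Total weighted distance at each candidate:
  X (12, 7): total = 910
  Y (10, 12): total = 1176
  Z (5, 3): total = 554
  W (7, 8): total = 656
  V (9, 2): total = 702
Minimum is at Z with total 554 blocks.

Z, total 554 blocks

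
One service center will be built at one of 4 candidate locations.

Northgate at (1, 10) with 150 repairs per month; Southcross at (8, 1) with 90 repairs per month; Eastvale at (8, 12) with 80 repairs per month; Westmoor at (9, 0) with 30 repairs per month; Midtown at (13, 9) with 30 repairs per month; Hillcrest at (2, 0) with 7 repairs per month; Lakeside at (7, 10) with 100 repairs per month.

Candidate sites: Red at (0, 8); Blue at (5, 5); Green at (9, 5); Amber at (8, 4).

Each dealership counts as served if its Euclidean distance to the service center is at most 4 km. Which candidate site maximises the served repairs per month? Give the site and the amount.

Red, covering 150

Coverage radius r = 4 km; a point is covered iff (Δx)²+(Δy)² ≤ 4² = 16.
  Red (0, 8): covers {Northgate} → 150
  Blue (5, 5): covers {none} → 0
  Green (9, 5): covers {none} → 0
  Amber (8, 4): covers {Southcross} → 90
Maximum coverage at Red: 150 repairs per month.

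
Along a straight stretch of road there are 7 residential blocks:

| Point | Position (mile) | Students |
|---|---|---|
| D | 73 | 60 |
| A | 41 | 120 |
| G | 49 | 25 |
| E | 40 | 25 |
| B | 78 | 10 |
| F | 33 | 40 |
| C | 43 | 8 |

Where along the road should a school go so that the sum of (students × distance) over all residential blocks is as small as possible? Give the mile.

x = 41

For a sum of weighted absolute distances on a line, the optimum is the weighted median (not the mean). Total weight W = 288; half-weight = 144.
Sort by position and accumulate weight:
  mile 33 (F, w=40) → cum 40
  mile 40 (E, w=25) → cum 65
  mile 41 (A, w=120) → cum 185  ≥ 144 → median here
  mile 43 (C, w=8) → cum 193
  mile 49 (G, w=25) → cum 218
  mile 73 (D, w=60) → cum 278
  mile 78 (B, w=10) → cum 288
Optimal location: mile 41.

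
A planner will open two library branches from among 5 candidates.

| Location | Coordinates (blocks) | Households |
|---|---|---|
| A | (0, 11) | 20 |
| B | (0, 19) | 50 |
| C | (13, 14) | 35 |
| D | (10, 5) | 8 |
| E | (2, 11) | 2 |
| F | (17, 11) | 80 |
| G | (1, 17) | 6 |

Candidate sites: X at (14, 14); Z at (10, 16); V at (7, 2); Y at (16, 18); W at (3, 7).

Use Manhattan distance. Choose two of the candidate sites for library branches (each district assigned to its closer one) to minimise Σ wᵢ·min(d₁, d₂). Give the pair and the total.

Evaluate every pair (each demand assigned to the nearer of the two):
  {X, W}: total = 1559
  {X, Z}: total = 1639
  {Y, W}: total = 1929
  {X, Y}: total = 1935
  {Z, Y}: total = 1939
  {X, V}: total = 1957
  {Z, W}: total = 2067
  {Z, V}: total = 2219
  {V, Y}: total = 2227
  {V, W}: total = 3055
Best pair: {X, W} with total 1559.

{X, W}, total 1559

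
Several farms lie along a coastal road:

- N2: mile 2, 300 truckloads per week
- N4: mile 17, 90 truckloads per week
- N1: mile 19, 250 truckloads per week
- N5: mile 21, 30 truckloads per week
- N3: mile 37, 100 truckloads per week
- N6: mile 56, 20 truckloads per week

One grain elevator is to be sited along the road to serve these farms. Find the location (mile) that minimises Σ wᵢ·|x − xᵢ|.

x = 19

For a sum of weighted absolute distances on a line, the optimum is the weighted median (not the mean). Total weight W = 790; half-weight = 395.
Sort by position and accumulate weight:
  mile 2 (N2, w=300) → cum 300
  mile 17 (N4, w=90) → cum 390
  mile 19 (N1, w=250) → cum 640  ≥ 395 → median here
  mile 21 (N5, w=30) → cum 670
  mile 37 (N3, w=100) → cum 770
  mile 56 (N6, w=20) → cum 790
Optimal location: mile 19.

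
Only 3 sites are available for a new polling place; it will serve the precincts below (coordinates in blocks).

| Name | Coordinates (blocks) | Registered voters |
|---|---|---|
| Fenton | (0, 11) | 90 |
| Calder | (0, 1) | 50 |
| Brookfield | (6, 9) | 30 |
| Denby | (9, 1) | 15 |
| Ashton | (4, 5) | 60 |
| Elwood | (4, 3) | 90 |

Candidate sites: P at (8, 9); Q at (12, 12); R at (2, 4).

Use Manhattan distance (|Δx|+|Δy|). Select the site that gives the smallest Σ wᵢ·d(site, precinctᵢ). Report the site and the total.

R, total 1930 blocks

Total weighted distance at each candidate:
  P (8, 9): total = 3275
  Q (12, 12): total = 5230
  R (2, 4): total = 1930
Minimum is at R with total 1930 blocks.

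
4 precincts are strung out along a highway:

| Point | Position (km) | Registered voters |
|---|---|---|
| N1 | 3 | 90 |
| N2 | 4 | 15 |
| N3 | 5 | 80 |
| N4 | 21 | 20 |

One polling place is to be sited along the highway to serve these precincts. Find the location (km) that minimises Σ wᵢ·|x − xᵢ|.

x = 4

For a sum of weighted absolute distances on a line, the optimum is the weighted median (not the mean). Total weight W = 205; half-weight = 102.5.
Sort by position and accumulate weight:
  km 3 (N1, w=90) → cum 90
  km 4 (N2, w=15) → cum 105  ≥ 102.5 → median here
  km 5 (N3, w=80) → cum 185
  km 21 (N4, w=20) → cum 205
Optimal location: km 4.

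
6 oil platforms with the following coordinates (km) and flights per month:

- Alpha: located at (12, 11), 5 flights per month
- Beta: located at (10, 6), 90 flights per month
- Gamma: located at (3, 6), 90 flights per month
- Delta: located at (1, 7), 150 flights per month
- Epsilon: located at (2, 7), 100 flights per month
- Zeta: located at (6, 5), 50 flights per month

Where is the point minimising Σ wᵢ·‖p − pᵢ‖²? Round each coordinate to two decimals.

The minimiser of Σwᵢ‖p−pᵢ‖² is the weighted centroid p* = (Σwᵢpᵢ)/(Σwᵢ).
Σwᵢ = 485.
Σwᵢxᵢ = 5·12 + 90·10 + 90·3 + 150·1 + 100·2 + 50·6 = 1880.
Σwᵢyᵢ = 5·11 + 90·6 + 90·6 + 150·7 + 100·7 + 50·5 = 3135.
x* = 1880/485 = 3.88, y* = 3135/485 = 6.46.

(3.88, 6.46)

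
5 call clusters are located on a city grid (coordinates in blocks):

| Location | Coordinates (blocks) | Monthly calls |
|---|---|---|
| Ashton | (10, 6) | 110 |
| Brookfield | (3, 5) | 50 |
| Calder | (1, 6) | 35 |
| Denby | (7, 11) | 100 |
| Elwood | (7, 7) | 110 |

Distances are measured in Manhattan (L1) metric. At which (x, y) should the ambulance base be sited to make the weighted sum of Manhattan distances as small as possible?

Manhattan distance separates: Σwᵢ(|x−xᵢ|+|y−yᵢ|) = Σwᵢ|x−xᵢ| + Σwᵢ|y−yᵢ|, so x and y are optimised independently as 1-D weighted medians.
Total weight W = 405; half = 202.5.
x-coordinate, sorted with cumulative weight:
  x=1 (Calder, w=35) cum 35
  x=3 (Brookfield, w=50) cum 85
  x=7 (Denby, w=100) cum 185
  x=7 (Elwood, w=110) cum 295  ← median
  x=10 (Ashton, w=110) cum 405
⇒ x* = 7
y-coordinate, sorted with cumulative weight:
  y=5 (Brookfield, w=50) cum 50
  y=6 (Ashton, w=110) cum 160
  y=6 (Calder, w=35) cum 195
  y=7 (Elwood, w=110) cum 305  ← median
  y=11 (Denby, w=100) cum 405
⇒ y* = 7

(7, 7)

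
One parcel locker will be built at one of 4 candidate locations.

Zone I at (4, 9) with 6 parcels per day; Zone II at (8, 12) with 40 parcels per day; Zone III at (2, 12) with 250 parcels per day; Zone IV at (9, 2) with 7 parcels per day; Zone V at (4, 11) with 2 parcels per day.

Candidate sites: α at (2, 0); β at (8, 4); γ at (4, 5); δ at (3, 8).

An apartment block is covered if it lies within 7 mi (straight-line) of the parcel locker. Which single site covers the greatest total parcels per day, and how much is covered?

Coverage radius r = 7 mi; a point is covered iff (Δx)²+(Δy)² ≤ 7² = 49.
  α (2, 0): covers {none} → 0
  β (8, 4): covers {Zone I, Zone IV} → 13
  γ (4, 5): covers {Zone I, Zone IV, Zone V} → 15
  δ (3, 8): covers {Zone I, Zone II, Zone III, Zone V} → 298
Maximum coverage at δ: 298 parcels per day.

δ, covering 298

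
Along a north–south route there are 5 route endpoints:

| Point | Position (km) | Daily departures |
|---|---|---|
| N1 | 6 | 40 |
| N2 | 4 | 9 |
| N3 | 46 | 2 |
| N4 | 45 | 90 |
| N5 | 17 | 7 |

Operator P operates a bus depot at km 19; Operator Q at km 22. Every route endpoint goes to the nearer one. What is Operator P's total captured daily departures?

The indifferent point is the midpoint (19+22)/2 = 20.5; route endpoints left of it (closer to Operator P at 19) go to Operator P, those right go to Operator Q.
  N2 at 4 (w=9) → Operator P
  N1 at 6 (w=40) → Operator P
  N5 at 17 (w=7) → Operator P
  N4 at 45 (w=90) → Operator Q
  N3 at 46 (w=2) → Operator Q
Operator P captures 56; Operator Q captures 92.

56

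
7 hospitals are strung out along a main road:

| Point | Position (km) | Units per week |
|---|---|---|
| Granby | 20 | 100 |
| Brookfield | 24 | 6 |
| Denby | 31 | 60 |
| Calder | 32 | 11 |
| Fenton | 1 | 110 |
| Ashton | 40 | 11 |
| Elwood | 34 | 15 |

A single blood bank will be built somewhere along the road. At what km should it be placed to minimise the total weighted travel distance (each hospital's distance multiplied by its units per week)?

For a sum of weighted absolute distances on a line, the optimum is the weighted median (not the mean). Total weight W = 313; half-weight = 156.5.
Sort by position and accumulate weight:
  km 1 (Fenton, w=110) → cum 110
  km 20 (Granby, w=100) → cum 210  ≥ 156.5 → median here
  km 24 (Brookfield, w=6) → cum 216
  km 31 (Denby, w=60) → cum 276
  km 32 (Calder, w=11) → cum 287
  km 34 (Elwood, w=15) → cum 302
  km 40 (Ashton, w=11) → cum 313
Optimal location: km 20.

x = 20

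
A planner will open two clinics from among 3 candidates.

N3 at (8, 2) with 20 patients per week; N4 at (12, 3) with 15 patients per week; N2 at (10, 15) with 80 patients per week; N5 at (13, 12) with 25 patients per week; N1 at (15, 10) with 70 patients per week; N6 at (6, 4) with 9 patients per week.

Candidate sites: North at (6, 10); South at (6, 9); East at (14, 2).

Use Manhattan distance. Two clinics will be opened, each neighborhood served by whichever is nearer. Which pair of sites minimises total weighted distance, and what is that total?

Evaluate every pair (each demand assigned to the nearer of the two):
  {North, East}: total = 1794
  {South, East}: total = 1890
  {North, South}: total = 1980
Best pair: {North, East} with total 1794.

{North, East}, total 1794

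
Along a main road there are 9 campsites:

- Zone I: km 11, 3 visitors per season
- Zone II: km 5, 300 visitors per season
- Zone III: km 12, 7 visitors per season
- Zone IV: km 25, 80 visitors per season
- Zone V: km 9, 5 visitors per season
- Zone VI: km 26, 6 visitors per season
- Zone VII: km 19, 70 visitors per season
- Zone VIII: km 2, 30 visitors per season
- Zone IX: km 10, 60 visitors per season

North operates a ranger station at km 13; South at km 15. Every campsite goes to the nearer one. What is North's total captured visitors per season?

The indifferent point is the midpoint (13+15)/2 = 14; campsites left of it (closer to North at 13) go to North, those right go to South.
  Zone VIII at 2 (w=30) → North
  Zone II at 5 (w=300) → North
  Zone V at 9 (w=5) → North
  Zone IX at 10 (w=60) → North
  Zone I at 11 (w=3) → North
  Zone III at 12 (w=7) → North
  Zone VII at 19 (w=70) → South
  Zone IV at 25 (w=80) → South
  Zone VI at 26 (w=6) → South
North captures 405; South captures 156.

405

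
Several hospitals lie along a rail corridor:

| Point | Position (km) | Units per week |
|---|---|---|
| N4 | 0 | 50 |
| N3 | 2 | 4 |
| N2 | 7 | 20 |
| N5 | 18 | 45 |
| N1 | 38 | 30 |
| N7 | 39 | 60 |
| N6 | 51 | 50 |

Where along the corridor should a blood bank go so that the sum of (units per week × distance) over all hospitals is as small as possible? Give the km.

x = 38

For a sum of weighted absolute distances on a line, the optimum is the weighted median (not the mean). Total weight W = 259; half-weight = 129.5.
Sort by position and accumulate weight:
  km 0 (N4, w=50) → cum 50
  km 2 (N3, w=4) → cum 54
  km 7 (N2, w=20) → cum 74
  km 18 (N5, w=45) → cum 119
  km 38 (N1, w=30) → cum 149  ≥ 129.5 → median here
  km 39 (N7, w=60) → cum 209
  km 51 (N6, w=50) → cum 259
Optimal location: km 38.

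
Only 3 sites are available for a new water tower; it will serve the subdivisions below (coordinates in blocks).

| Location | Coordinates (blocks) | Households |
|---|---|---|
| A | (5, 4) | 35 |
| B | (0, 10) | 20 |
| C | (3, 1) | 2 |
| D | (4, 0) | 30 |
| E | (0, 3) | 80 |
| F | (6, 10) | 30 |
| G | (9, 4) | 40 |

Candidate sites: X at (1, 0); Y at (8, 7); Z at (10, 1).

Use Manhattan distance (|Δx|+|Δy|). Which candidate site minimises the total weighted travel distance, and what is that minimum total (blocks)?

X, total 1846 blocks

Total weighted distance at each candidate:
  X (1, 0): total = 1846
  Y (8, 7): total = 2052
  Z (10, 1): total = 2394
Minimum is at X with total 1846 blocks.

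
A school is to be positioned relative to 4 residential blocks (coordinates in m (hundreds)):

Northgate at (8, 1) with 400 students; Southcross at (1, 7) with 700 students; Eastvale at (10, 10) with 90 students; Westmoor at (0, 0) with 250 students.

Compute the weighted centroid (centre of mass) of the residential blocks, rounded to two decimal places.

The minimiser of Σwᵢ‖p−pᵢ‖² is the weighted centroid p* = (Σwᵢpᵢ)/(Σwᵢ).
Σwᵢ = 1440.
Σwᵢxᵢ = 400·8 + 700·1 + 90·10 + 250·0 = 4800.
Σwᵢyᵢ = 400·1 + 700·7 + 90·10 + 250·0 = 6200.
x* = 4800/1440 = 3.33, y* = 6200/1440 = 4.31.

(3.33, 4.31)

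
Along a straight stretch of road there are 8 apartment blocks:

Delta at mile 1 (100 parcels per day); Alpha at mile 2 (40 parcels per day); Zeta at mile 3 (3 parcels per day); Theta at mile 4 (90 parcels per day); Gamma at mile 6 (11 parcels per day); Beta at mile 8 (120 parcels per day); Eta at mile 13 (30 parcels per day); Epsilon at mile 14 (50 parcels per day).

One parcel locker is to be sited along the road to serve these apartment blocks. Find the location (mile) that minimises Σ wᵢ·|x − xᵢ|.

For a sum of weighted absolute distances on a line, the optimum is the weighted median (not the mean). Total weight W = 444; half-weight = 222.
Sort by position and accumulate weight:
  mile 1 (Delta, w=100) → cum 100
  mile 2 (Alpha, w=40) → cum 140
  mile 3 (Zeta, w=3) → cum 143
  mile 4 (Theta, w=90) → cum 233  ≥ 222 → median here
  mile 6 (Gamma, w=11) → cum 244
  mile 8 (Beta, w=120) → cum 364
  mile 13 (Eta, w=30) → cum 394
  mile 14 (Epsilon, w=50) → cum 444
Optimal location: mile 4.

x = 4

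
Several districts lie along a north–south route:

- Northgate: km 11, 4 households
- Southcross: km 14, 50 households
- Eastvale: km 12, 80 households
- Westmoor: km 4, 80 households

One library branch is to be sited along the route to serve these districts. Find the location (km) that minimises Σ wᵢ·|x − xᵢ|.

For a sum of weighted absolute distances on a line, the optimum is the weighted median (not the mean). Total weight W = 214; half-weight = 107.
Sort by position and accumulate weight:
  km 4 (Westmoor, w=80) → cum 80
  km 11 (Northgate, w=4) → cum 84
  km 12 (Eastvale, w=80) → cum 164  ≥ 107 → median here
  km 14 (Southcross, w=50) → cum 214
Optimal location: km 12.

x = 12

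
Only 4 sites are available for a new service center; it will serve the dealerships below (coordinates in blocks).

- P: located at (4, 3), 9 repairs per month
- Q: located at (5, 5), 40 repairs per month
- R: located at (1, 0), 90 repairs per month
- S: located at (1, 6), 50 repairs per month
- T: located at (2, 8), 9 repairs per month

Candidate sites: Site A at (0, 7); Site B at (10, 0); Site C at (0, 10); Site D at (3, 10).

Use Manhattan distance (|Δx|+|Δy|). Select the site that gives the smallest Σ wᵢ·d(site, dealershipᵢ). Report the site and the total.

Site A, total 1199 blocks

Total weighted distance at each candidate:
  Site A (0, 7): total = 1199
  Site B (10, 0): total = 2185
  Site C (0, 10): total = 1775
  Site D (3, 10): total = 1759
Minimum is at Site A with total 1199 blocks.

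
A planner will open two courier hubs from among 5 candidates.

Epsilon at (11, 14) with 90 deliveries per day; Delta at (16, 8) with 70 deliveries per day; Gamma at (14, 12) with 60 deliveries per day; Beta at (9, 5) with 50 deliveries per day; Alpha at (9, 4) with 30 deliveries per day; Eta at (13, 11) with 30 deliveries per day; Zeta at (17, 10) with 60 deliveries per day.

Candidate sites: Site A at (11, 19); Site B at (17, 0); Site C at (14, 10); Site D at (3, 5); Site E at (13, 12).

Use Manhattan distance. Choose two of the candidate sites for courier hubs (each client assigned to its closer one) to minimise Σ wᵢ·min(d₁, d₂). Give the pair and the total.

{Site C, Site E}, total 1740

Evaluate every pair (each demand assigned to the nearer of the two):
  {Site C, Site E}: total = 1740
  {Site C, Site D}: total = 1780
  {Site D, Site E}: total = 1810
  {Site A, Site C}: total = 1920
  {Site B, Site C}: total = 2100
  {Site A, Site E}: total = 2210
  {Site B, Site E}: total = 2210
  {Site A, Site B}: total = 3590
  {Site A, Site D}: total = 3880
  {Site B, Site D}: total = 4620
Best pair: {Site C, Site E} with total 1740.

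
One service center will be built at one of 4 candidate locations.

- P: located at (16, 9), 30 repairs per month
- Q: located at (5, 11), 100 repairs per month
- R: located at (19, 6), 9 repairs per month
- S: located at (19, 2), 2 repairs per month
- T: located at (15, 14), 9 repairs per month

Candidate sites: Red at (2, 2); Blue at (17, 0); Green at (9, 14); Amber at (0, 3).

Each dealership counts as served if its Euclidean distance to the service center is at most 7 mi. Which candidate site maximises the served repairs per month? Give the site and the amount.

Green, covering 109

Coverage radius r = 7 mi; a point is covered iff (Δx)²+(Δy)² ≤ 7² = 49.
  Red (2, 2): covers {none} → 0
  Blue (17, 0): covers {R, S} → 11
  Green (9, 14): covers {Q, T} → 109
  Amber (0, 3): covers {none} → 0
Maximum coverage at Green: 109 repairs per month.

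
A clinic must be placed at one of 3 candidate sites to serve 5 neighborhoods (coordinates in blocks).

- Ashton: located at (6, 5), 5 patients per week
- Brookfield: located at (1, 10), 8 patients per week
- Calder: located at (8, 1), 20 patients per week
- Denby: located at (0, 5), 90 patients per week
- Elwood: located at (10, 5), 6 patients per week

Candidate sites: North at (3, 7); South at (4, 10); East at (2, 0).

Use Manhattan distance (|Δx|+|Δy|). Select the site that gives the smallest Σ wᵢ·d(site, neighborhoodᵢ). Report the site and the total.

North, total 789 blocks

Total weighted distance at each candidate:
  North (3, 7): total = 789
  South (4, 10): total = 1195
  East (2, 0): total = 981
Minimum is at North with total 789 blocks.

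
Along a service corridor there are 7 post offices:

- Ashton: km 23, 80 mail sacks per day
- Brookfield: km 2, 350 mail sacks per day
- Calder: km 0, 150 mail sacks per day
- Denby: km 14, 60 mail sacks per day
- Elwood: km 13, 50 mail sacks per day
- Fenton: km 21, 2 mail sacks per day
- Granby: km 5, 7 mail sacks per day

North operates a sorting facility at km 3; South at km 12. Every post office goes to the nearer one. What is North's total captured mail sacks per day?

507

The indifferent point is the midpoint (3+12)/2 = 7.5; post offices left of it (closer to North at 3) go to North, those right go to South.
  Calder at 0 (w=150) → North
  Brookfield at 2 (w=350) → North
  Granby at 5 (w=7) → North
  Elwood at 13 (w=50) → South
  Denby at 14 (w=60) → South
  Fenton at 21 (w=2) → South
  Ashton at 23 (w=80) → South
North captures 507; South captures 192.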